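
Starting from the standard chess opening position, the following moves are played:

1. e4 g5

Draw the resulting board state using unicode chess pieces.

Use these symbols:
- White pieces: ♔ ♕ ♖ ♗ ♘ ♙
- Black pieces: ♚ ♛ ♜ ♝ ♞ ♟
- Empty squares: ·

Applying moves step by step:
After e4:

♜ ♞ ♝ ♛ ♚ ♝ ♞ ♜
♟ ♟ ♟ ♟ ♟ ♟ ♟ ♟
· · · · · · · ·
· · · · · · · ·
· · · · ♙ · · ·
· · · · · · · ·
♙ ♙ ♙ ♙ · ♙ ♙ ♙
♖ ♘ ♗ ♕ ♔ ♗ ♘ ♖


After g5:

♜ ♞ ♝ ♛ ♚ ♝ ♞ ♜
♟ ♟ ♟ ♟ ♟ ♟ · ♟
· · · · · · · ·
· · · · · · ♟ ·
· · · · ♙ · · ·
· · · · · · · ·
♙ ♙ ♙ ♙ · ♙ ♙ ♙
♖ ♘ ♗ ♕ ♔ ♗ ♘ ♖



  a b c d e f g h
  ─────────────────
8│♜ ♞ ♝ ♛ ♚ ♝ ♞ ♜│8
7│♟ ♟ ♟ ♟ ♟ ♟ · ♟│7
6│· · · · · · · ·│6
5│· · · · · · ♟ ·│5
4│· · · · ♙ · · ·│4
3│· · · · · · · ·│3
2│♙ ♙ ♙ ♙ · ♙ ♙ ♙│2
1│♖ ♘ ♗ ♕ ♔ ♗ ♘ ♖│1
  ─────────────────
  a b c d e f g h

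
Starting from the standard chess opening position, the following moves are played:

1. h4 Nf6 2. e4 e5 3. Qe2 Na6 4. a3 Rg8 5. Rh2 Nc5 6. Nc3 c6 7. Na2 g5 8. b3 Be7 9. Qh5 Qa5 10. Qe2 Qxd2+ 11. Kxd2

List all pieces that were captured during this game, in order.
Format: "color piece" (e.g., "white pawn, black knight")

Tracking captures:
  Qxd2+: captured white pawn
  Kxd2: captured black queen

white pawn, black queen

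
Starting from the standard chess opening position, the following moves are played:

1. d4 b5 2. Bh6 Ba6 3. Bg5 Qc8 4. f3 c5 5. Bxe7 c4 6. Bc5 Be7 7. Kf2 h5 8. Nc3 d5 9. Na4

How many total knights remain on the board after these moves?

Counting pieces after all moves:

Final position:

  a b c d e f g h
  ─────────────────
8│♜ ♞ ♛ · ♚ · ♞ ♜│8
7│♟ · · · ♝ ♟ ♟ ·│7
6│♝ · · · · · · ·│6
5│· ♟ ♗ ♟ · · · ♟│5
4│♘ · ♟ ♙ · · · ·│4
3│· · · · · ♙ · ·│3
2│♙ ♙ ♙ · ♙ ♔ ♙ ♙│2
1│♖ · · ♕ · ♗ ♘ ♖│1
  ─────────────────
  a b c d e f g h


4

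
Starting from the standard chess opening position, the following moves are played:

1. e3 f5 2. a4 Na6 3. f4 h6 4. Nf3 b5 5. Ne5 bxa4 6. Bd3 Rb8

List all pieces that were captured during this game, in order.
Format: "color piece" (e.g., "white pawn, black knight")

Tracking captures:
  bxa4: captured white pawn

white pawn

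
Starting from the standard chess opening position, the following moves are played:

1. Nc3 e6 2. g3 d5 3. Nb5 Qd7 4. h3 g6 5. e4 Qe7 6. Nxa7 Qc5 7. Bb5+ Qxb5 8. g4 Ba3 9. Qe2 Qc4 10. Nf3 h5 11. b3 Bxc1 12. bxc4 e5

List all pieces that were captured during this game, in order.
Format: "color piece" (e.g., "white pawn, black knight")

Tracking captures:
  Nxa7: captured black pawn
  Qxb5: captured white bishop
  Bxc1: captured white bishop
  bxc4: captured black queen

black pawn, white bishop, white bishop, black queen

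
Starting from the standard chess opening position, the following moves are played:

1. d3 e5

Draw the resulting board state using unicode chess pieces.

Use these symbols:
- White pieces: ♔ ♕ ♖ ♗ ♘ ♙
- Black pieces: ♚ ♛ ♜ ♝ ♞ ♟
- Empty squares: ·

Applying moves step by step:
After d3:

♜ ♞ ♝ ♛ ♚ ♝ ♞ ♜
♟ ♟ ♟ ♟ ♟ ♟ ♟ ♟
· · · · · · · ·
· · · · · · · ·
· · · · · · · ·
· · · ♙ · · · ·
♙ ♙ ♙ · ♙ ♙ ♙ ♙
♖ ♘ ♗ ♕ ♔ ♗ ♘ ♖


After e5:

♜ ♞ ♝ ♛ ♚ ♝ ♞ ♜
♟ ♟ ♟ ♟ · ♟ ♟ ♟
· · · · · · · ·
· · · · ♟ · · ·
· · · · · · · ·
· · · ♙ · · · ·
♙ ♙ ♙ · ♙ ♙ ♙ ♙
♖ ♘ ♗ ♕ ♔ ♗ ♘ ♖



  a b c d e f g h
  ─────────────────
8│♜ ♞ ♝ ♛ ♚ ♝ ♞ ♜│8
7│♟ ♟ ♟ ♟ · ♟ ♟ ♟│7
6│· · · · · · · ·│6
5│· · · · ♟ · · ·│5
4│· · · · · · · ·│4
3│· · · ♙ · · · ·│3
2│♙ ♙ ♙ · ♙ ♙ ♙ ♙│2
1│♖ ♘ ♗ ♕ ♔ ♗ ♘ ♖│1
  ─────────────────
  a b c d e f g h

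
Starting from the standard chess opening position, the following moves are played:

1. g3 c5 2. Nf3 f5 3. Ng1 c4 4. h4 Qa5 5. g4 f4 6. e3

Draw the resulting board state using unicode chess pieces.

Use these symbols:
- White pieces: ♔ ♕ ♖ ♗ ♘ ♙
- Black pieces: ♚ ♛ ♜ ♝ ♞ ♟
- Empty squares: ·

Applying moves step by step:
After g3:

♜ ♞ ♝ ♛ ♚ ♝ ♞ ♜
♟ ♟ ♟ ♟ ♟ ♟ ♟ ♟
· · · · · · · ·
· · · · · · · ·
· · · · · · · ·
· · · · · · ♙ ·
♙ ♙ ♙ ♙ ♙ ♙ · ♙
♖ ♘ ♗ ♕ ♔ ♗ ♘ ♖


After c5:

♜ ♞ ♝ ♛ ♚ ♝ ♞ ♜
♟ ♟ · ♟ ♟ ♟ ♟ ♟
· · · · · · · ·
· · ♟ · · · · ·
· · · · · · · ·
· · · · · · ♙ ·
♙ ♙ ♙ ♙ ♙ ♙ · ♙
♖ ♘ ♗ ♕ ♔ ♗ ♘ ♖


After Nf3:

♜ ♞ ♝ ♛ ♚ ♝ ♞ ♜
♟ ♟ · ♟ ♟ ♟ ♟ ♟
· · · · · · · ·
· · ♟ · · · · ·
· · · · · · · ·
· · · · · ♘ ♙ ·
♙ ♙ ♙ ♙ ♙ ♙ · ♙
♖ ♘ ♗ ♕ ♔ ♗ · ♖


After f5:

♜ ♞ ♝ ♛ ♚ ♝ ♞ ♜
♟ ♟ · ♟ ♟ · ♟ ♟
· · · · · · · ·
· · ♟ · · ♟ · ·
· · · · · · · ·
· · · · · ♘ ♙ ·
♙ ♙ ♙ ♙ ♙ ♙ · ♙
♖ ♘ ♗ ♕ ♔ ♗ · ♖


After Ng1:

♜ ♞ ♝ ♛ ♚ ♝ ♞ ♜
♟ ♟ · ♟ ♟ · ♟ ♟
· · · · · · · ·
· · ♟ · · ♟ · ·
· · · · · · · ·
· · · · · · ♙ ·
♙ ♙ ♙ ♙ ♙ ♙ · ♙
♖ ♘ ♗ ♕ ♔ ♗ ♘ ♖


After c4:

♜ ♞ ♝ ♛ ♚ ♝ ♞ ♜
♟ ♟ · ♟ ♟ · ♟ ♟
· · · · · · · ·
· · · · · ♟ · ·
· · ♟ · · · · ·
· · · · · · ♙ ·
♙ ♙ ♙ ♙ ♙ ♙ · ♙
♖ ♘ ♗ ♕ ♔ ♗ ♘ ♖


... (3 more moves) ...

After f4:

♜ ♞ ♝ · ♚ ♝ ♞ ♜
♟ ♟ · ♟ ♟ · ♟ ♟
· · · · · · · ·
♛ · · · · · · ·
· · ♟ · · ♟ ♙ ♙
· · · · · · · ·
♙ ♙ ♙ ♙ ♙ ♙ · ·
♖ ♘ ♗ ♕ ♔ ♗ ♘ ♖


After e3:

♜ ♞ ♝ · ♚ ♝ ♞ ♜
♟ ♟ · ♟ ♟ · ♟ ♟
· · · · · · · ·
♛ · · · · · · ·
· · ♟ · · ♟ ♙ ♙
· · · · ♙ · · ·
♙ ♙ ♙ ♙ · ♙ · ·
♖ ♘ ♗ ♕ ♔ ♗ ♘ ♖



  a b c d e f g h
  ─────────────────
8│♜ ♞ ♝ · ♚ ♝ ♞ ♜│8
7│♟ ♟ · ♟ ♟ · ♟ ♟│7
6│· · · · · · · ·│6
5│♛ · · · · · · ·│5
4│· · ♟ · · ♟ ♙ ♙│4
3│· · · · ♙ · · ·│3
2│♙ ♙ ♙ ♙ · ♙ · ·│2
1│♖ ♘ ♗ ♕ ♔ ♗ ♘ ♖│1
  ─────────────────
  a b c d e f g h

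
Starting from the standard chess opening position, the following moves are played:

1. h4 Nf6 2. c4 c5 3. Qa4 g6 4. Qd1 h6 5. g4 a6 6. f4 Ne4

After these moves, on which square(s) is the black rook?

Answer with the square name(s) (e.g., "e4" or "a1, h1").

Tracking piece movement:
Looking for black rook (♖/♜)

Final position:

  a b c d e f g h
  ─────────────────
8│♜ ♞ ♝ ♛ ♚ ♝ · ♜│8
7│· ♟ · ♟ ♟ ♟ · ·│7
6│♟ · · · · · ♟ ♟│6
5│· · ♟ · · · · ·│5
4│· · ♙ · ♞ ♙ ♙ ♙│4
3│· · · · · · · ·│3
2│♙ ♙ · ♙ ♙ · · ·│2
1│♖ ♘ ♗ ♕ ♔ ♗ ♘ ♖│1
  ─────────────────
  a b c d e f g h


a8, h8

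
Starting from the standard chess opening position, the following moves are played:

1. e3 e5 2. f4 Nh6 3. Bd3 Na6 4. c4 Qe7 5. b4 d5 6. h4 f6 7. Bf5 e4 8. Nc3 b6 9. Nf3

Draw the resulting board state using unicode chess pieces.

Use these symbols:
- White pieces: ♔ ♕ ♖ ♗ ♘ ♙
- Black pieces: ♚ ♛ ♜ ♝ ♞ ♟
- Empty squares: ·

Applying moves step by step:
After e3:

♜ ♞ ♝ ♛ ♚ ♝ ♞ ♜
♟ ♟ ♟ ♟ ♟ ♟ ♟ ♟
· · · · · · · ·
· · · · · · · ·
· · · · · · · ·
· · · · ♙ · · ·
♙ ♙ ♙ ♙ · ♙ ♙ ♙
♖ ♘ ♗ ♕ ♔ ♗ ♘ ♖


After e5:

♜ ♞ ♝ ♛ ♚ ♝ ♞ ♜
♟ ♟ ♟ ♟ · ♟ ♟ ♟
· · · · · · · ·
· · · · ♟ · · ·
· · · · · · · ·
· · · · ♙ · · ·
♙ ♙ ♙ ♙ · ♙ ♙ ♙
♖ ♘ ♗ ♕ ♔ ♗ ♘ ♖


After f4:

♜ ♞ ♝ ♛ ♚ ♝ ♞ ♜
♟ ♟ ♟ ♟ · ♟ ♟ ♟
· · · · · · · ·
· · · · ♟ · · ·
· · · · · ♙ · ·
· · · · ♙ · · ·
♙ ♙ ♙ ♙ · · ♙ ♙
♖ ♘ ♗ ♕ ♔ ♗ ♘ ♖


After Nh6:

♜ ♞ ♝ ♛ ♚ ♝ · ♜
♟ ♟ ♟ ♟ · ♟ ♟ ♟
· · · · · · · ♞
· · · · ♟ · · ·
· · · · · ♙ · ·
· · · · ♙ · · ·
♙ ♙ ♙ ♙ · · ♙ ♙
♖ ♘ ♗ ♕ ♔ ♗ ♘ ♖


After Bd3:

♜ ♞ ♝ ♛ ♚ ♝ · ♜
♟ ♟ ♟ ♟ · ♟ ♟ ♟
· · · · · · · ♞
· · · · ♟ · · ·
· · · · · ♙ · ·
· · · ♗ ♙ · · ·
♙ ♙ ♙ ♙ · · ♙ ♙
♖ ♘ ♗ ♕ ♔ · ♘ ♖


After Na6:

♜ · ♝ ♛ ♚ ♝ · ♜
♟ ♟ ♟ ♟ · ♟ ♟ ♟
♞ · · · · · · ♞
· · · · ♟ · · ·
· · · · · ♙ · ·
· · · ♗ ♙ · · ·
♙ ♙ ♙ ♙ · · ♙ ♙
♖ ♘ ♗ ♕ ♔ · ♘ ♖


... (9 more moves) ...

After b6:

♜ · ♝ · ♚ ♝ · ♜
♟ · ♟ · ♛ · ♟ ♟
♞ ♟ · · · ♟ · ♞
· · · ♟ · ♗ · ·
· ♙ ♙ · ♟ ♙ · ♙
· · ♘ · ♙ · · ·
♙ · · ♙ · · ♙ ·
♖ · ♗ ♕ ♔ · ♘ ♖


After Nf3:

♜ · ♝ · ♚ ♝ · ♜
♟ · ♟ · ♛ · ♟ ♟
♞ ♟ · · · ♟ · ♞
· · · ♟ · ♗ · ·
· ♙ ♙ · ♟ ♙ · ♙
· · ♘ · ♙ ♘ · ·
♙ · · ♙ · · ♙ ·
♖ · ♗ ♕ ♔ · · ♖



  a b c d e f g h
  ─────────────────
8│♜ · ♝ · ♚ ♝ · ♜│8
7│♟ · ♟ · ♛ · ♟ ♟│7
6│♞ ♟ · · · ♟ · ♞│6
5│· · · ♟ · ♗ · ·│5
4│· ♙ ♙ · ♟ ♙ · ♙│4
3│· · ♘ · ♙ ♘ · ·│3
2│♙ · · ♙ · · ♙ ·│2
1│♖ · ♗ ♕ ♔ · · ♖│1
  ─────────────────
  a b c d e f g h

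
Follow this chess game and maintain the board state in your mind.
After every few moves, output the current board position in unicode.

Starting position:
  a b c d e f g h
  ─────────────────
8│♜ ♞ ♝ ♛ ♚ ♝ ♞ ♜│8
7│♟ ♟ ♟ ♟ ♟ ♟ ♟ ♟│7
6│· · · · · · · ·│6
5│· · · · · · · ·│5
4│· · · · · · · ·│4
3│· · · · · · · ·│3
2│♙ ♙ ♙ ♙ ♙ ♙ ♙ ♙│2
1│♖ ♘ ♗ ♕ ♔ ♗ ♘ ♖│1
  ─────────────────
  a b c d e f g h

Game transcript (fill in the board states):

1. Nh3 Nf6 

  a b c d e f g h
  ─────────────────
8│♜ ♞ ♝ ♛ ♚ ♝ · ♜│8
7│♟ ♟ ♟ ♟ ♟ ♟ ♟ ♟│7
6│· · · · · ♞ · ·│6
5│· · · · · · · ·│5
4│· · · · · · · ·│4
3│· · · · · · · ♘│3
2│♙ ♙ ♙ ♙ ♙ ♙ ♙ ♙│2
1│♖ ♘ ♗ ♕ ♔ ♗ · ♖│1
  ─────────────────
  a b c d e f g h

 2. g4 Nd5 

  a b c d e f g h
  ─────────────────
8│♜ ♞ ♝ ♛ ♚ ♝ · ♜│8
7│♟ ♟ ♟ ♟ ♟ ♟ ♟ ♟│7
6│· · · · · · · ·│6
5│· · · ♞ · · · ·│5
4│· · · · · · ♙ ·│4
3│· · · · · · · ♘│3
2│♙ ♙ ♙ ♙ ♙ ♙ · ♙│2
1│♖ ♘ ♗ ♕ ♔ ♗ · ♖│1
  ─────────────────
  a b c d e f g h

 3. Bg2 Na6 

  a b c d e f g h
  ─────────────────
8│♜ · ♝ ♛ ♚ ♝ · ♜│8
7│♟ ♟ ♟ ♟ ♟ ♟ ♟ ♟│7
6│♞ · · · · · · ·│6
5│· · · ♞ · · · ·│5
4│· · · · · · ♙ ·│4
3│· · · · · · · ♘│3
2│♙ ♙ ♙ ♙ ♙ ♙ ♗ ♙│2
1│♖ ♘ ♗ ♕ ♔ · · ♖│1
  ─────────────────
  a b c d e f g h

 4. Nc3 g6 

  a b c d e f g h
  ─────────────────
8│♜ · ♝ ♛ ♚ ♝ · ♜│8
7│♟ ♟ ♟ ♟ ♟ ♟ · ♟│7
6│♞ · · · · · ♟ ·│6
5│· · · ♞ · · · ·│5
4│· · · · · · ♙ ·│4
3│· · ♘ · · · · ♘│3
2│♙ ♙ ♙ ♙ ♙ ♙ ♗ ♙│2
1│♖ · ♗ ♕ ♔ · · ♖│1
  ─────────────────
  a b c d e f g h

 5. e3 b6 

  a b c d e f g h
  ─────────────────
8│♜ · ♝ ♛ ♚ ♝ · ♜│8
7│♟ · ♟ ♟ ♟ ♟ · ♟│7
6│♞ ♟ · · · · ♟ ·│6
5│· · · ♞ · · · ·│5
4│· · · · · · ♙ ·│4
3│· · ♘ · ♙ · · ♘│3
2│♙ ♙ ♙ ♙ · ♙ ♗ ♙│2
1│♖ · ♗ ♕ ♔ · · ♖│1
  ─────────────────
  a b c d e f g h



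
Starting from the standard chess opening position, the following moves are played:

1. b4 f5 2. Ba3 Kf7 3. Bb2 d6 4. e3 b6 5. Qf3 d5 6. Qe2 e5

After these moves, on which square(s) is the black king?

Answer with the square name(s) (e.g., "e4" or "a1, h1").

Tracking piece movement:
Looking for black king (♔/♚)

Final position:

  a b c d e f g h
  ─────────────────
8│♜ ♞ ♝ ♛ · ♝ ♞ ♜│8
7│♟ · ♟ · · ♚ ♟ ♟│7
6│· ♟ · · · · · ·│6
5│· · · ♟ ♟ ♟ · ·│5
4│· ♙ · · · · · ·│4
3│· · · · ♙ · · ·│3
2│♙ ♗ ♙ ♙ ♕ ♙ ♙ ♙│2
1│♖ ♘ · · ♔ ♗ ♘ ♖│1
  ─────────────────
  a b c d e f g h


f7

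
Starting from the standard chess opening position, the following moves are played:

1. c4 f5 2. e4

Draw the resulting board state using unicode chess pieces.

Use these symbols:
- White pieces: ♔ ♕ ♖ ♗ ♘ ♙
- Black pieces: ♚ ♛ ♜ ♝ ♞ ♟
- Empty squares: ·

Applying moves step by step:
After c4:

♜ ♞ ♝ ♛ ♚ ♝ ♞ ♜
♟ ♟ ♟ ♟ ♟ ♟ ♟ ♟
· · · · · · · ·
· · · · · · · ·
· · ♙ · · · · ·
· · · · · · · ·
♙ ♙ · ♙ ♙ ♙ ♙ ♙
♖ ♘ ♗ ♕ ♔ ♗ ♘ ♖


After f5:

♜ ♞ ♝ ♛ ♚ ♝ ♞ ♜
♟ ♟ ♟ ♟ ♟ · ♟ ♟
· · · · · · · ·
· · · · · ♟ · ·
· · ♙ · · · · ·
· · · · · · · ·
♙ ♙ · ♙ ♙ ♙ ♙ ♙
♖ ♘ ♗ ♕ ♔ ♗ ♘ ♖


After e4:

♜ ♞ ♝ ♛ ♚ ♝ ♞ ♜
♟ ♟ ♟ ♟ ♟ · ♟ ♟
· · · · · · · ·
· · · · · ♟ · ·
· · ♙ · ♙ · · ·
· · · · · · · ·
♙ ♙ · ♙ · ♙ ♙ ♙
♖ ♘ ♗ ♕ ♔ ♗ ♘ ♖



  a b c d e f g h
  ─────────────────
8│♜ ♞ ♝ ♛ ♚ ♝ ♞ ♜│8
7│♟ ♟ ♟ ♟ ♟ · ♟ ♟│7
6│· · · · · · · ·│6
5│· · · · · ♟ · ·│5
4│· · ♙ · ♙ · · ·│4
3│· · · · · · · ·│3
2│♙ ♙ · ♙ · ♙ ♙ ♙│2
1│♖ ♘ ♗ ♕ ♔ ♗ ♘ ♖│1
  ─────────────────
  a b c d e f g h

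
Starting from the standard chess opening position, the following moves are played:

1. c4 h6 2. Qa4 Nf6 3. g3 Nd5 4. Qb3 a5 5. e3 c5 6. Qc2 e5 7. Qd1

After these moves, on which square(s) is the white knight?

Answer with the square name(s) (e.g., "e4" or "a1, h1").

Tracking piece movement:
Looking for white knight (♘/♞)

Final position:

  a b c d e f g h
  ─────────────────
8│♜ ♞ ♝ ♛ ♚ ♝ · ♜│8
7│· ♟ · ♟ · ♟ ♟ ·│7
6│· · · · · · · ♟│6
5│♟ · ♟ ♞ ♟ · · ·│5
4│· · ♙ · · · · ·│4
3│· · · · ♙ · ♙ ·│3
2│♙ ♙ · ♙ · ♙ · ♙│2
1│♖ ♘ ♗ ♕ ♔ ♗ ♘ ♖│1
  ─────────────────
  a b c d e f g h


b1, g1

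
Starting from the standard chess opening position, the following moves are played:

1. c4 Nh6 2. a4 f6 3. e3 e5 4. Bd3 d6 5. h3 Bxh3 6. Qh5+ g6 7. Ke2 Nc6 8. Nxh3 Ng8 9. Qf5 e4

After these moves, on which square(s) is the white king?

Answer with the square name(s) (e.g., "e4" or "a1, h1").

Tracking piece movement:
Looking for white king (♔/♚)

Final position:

  a b c d e f g h
  ─────────────────
8│♜ · · ♛ ♚ ♝ ♞ ♜│8
7│♟ ♟ ♟ · · · · ♟│7
6│· · ♞ ♟ · ♟ ♟ ·│6
5│· · · · · ♕ · ·│5
4│♙ · ♙ · ♟ · · ·│4
3│· · · ♗ ♙ · · ♘│3
2│· ♙ · ♙ ♔ ♙ ♙ ·│2
1│♖ ♘ ♗ · · · · ♖│1
  ─────────────────
  a b c d e f g h


e2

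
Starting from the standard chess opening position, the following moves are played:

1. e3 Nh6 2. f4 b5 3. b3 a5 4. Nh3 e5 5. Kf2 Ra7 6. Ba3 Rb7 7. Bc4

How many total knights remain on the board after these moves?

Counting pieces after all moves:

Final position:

  a b c d e f g h
  ─────────────────
8│· ♞ ♝ ♛ ♚ ♝ · ♜│8
7│· ♜ ♟ ♟ · ♟ ♟ ♟│7
6│· · · · · · · ♞│6
5│♟ ♟ · · ♟ · · ·│5
4│· · ♗ · · ♙ · ·│4
3│♗ ♙ · · ♙ · · ♘│3
2│♙ · ♙ ♙ · ♔ ♙ ♙│2
1│♖ ♘ · ♕ · · · ♖│1
  ─────────────────
  a b c d e f g h


4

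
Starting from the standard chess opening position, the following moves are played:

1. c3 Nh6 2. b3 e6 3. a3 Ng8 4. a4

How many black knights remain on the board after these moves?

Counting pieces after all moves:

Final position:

  a b c d e f g h
  ─────────────────
8│♜ ♞ ♝ ♛ ♚ ♝ ♞ ♜│8
7│♟ ♟ ♟ ♟ · ♟ ♟ ♟│7
6│· · · · ♟ · · ·│6
5│· · · · · · · ·│5
4│♙ · · · · · · ·│4
3│· ♙ ♙ · · · · ·│3
2│· · · ♙ ♙ ♙ ♙ ♙│2
1│♖ ♘ ♗ ♕ ♔ ♗ ♘ ♖│1
  ─────────────────
  a b c d e f g h


2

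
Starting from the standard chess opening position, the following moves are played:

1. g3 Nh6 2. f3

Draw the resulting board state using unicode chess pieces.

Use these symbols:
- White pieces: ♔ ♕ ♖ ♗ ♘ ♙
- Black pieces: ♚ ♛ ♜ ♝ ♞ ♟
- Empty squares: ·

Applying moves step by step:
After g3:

♜ ♞ ♝ ♛ ♚ ♝ ♞ ♜
♟ ♟ ♟ ♟ ♟ ♟ ♟ ♟
· · · · · · · ·
· · · · · · · ·
· · · · · · · ·
· · · · · · ♙ ·
♙ ♙ ♙ ♙ ♙ ♙ · ♙
♖ ♘ ♗ ♕ ♔ ♗ ♘ ♖


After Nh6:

♜ ♞ ♝ ♛ ♚ ♝ · ♜
♟ ♟ ♟ ♟ ♟ ♟ ♟ ♟
· · · · · · · ♞
· · · · · · · ·
· · · · · · · ·
· · · · · · ♙ ·
♙ ♙ ♙ ♙ ♙ ♙ · ♙
♖ ♘ ♗ ♕ ♔ ♗ ♘ ♖


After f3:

♜ ♞ ♝ ♛ ♚ ♝ · ♜
♟ ♟ ♟ ♟ ♟ ♟ ♟ ♟
· · · · · · · ♞
· · · · · · · ·
· · · · · · · ·
· · · · · ♙ ♙ ·
♙ ♙ ♙ ♙ ♙ · · ♙
♖ ♘ ♗ ♕ ♔ ♗ ♘ ♖



  a b c d e f g h
  ─────────────────
8│♜ ♞ ♝ ♛ ♚ ♝ · ♜│8
7│♟ ♟ ♟ ♟ ♟ ♟ ♟ ♟│7
6│· · · · · · · ♞│6
5│· · · · · · · ·│5
4│· · · · · · · ·│4
3│· · · · · ♙ ♙ ·│3
2│♙ ♙ ♙ ♙ ♙ · · ♙│2
1│♖ ♘ ♗ ♕ ♔ ♗ ♘ ♖│1
  ─────────────────
  a b c d e f g h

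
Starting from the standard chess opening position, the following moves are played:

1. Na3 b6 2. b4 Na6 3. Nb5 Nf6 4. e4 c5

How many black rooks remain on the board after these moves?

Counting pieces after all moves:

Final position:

  a b c d e f g h
  ─────────────────
8│♜ · ♝ ♛ ♚ ♝ · ♜│8
7│♟ · · ♟ ♟ ♟ ♟ ♟│7
6│♞ ♟ · · · ♞ · ·│6
5│· ♘ ♟ · · · · ·│5
4│· ♙ · · ♙ · · ·│4
3│· · · · · · · ·│3
2│♙ · ♙ ♙ · ♙ ♙ ♙│2
1│♖ · ♗ ♕ ♔ ♗ ♘ ♖│1
  ─────────────────
  a b c d e f g h


2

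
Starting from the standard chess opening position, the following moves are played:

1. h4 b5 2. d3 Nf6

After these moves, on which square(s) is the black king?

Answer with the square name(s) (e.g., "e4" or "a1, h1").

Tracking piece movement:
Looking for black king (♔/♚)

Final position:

  a b c d e f g h
  ─────────────────
8│♜ ♞ ♝ ♛ ♚ ♝ · ♜│8
7│♟ · ♟ ♟ ♟ ♟ ♟ ♟│7
6│· · · · · ♞ · ·│6
5│· ♟ · · · · · ·│5
4│· · · · · · · ♙│4
3│· · · ♙ · · · ·│3
2│♙ ♙ ♙ · ♙ ♙ ♙ ·│2
1│♖ ♘ ♗ ♕ ♔ ♗ ♘ ♖│1
  ─────────────────
  a b c d e f g h


e8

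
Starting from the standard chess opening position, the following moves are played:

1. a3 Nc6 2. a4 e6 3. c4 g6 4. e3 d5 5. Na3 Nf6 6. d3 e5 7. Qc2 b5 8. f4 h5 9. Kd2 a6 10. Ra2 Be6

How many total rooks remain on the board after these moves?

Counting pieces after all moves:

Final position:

  a b c d e f g h
  ─────────────────
8│♜ · · ♛ ♚ ♝ · ♜│8
7│· · ♟ · · ♟ · ·│7
6│♟ · ♞ · ♝ ♞ ♟ ·│6
5│· ♟ · ♟ ♟ · · ♟│5
4│♙ · ♙ · · ♙ · ·│4
3│♘ · · ♙ ♙ · · ·│3
2│♖ ♙ ♕ ♔ · · ♙ ♙│2
1│· · ♗ · · ♗ ♘ ♖│1
  ─────────────────
  a b c d e f g h


4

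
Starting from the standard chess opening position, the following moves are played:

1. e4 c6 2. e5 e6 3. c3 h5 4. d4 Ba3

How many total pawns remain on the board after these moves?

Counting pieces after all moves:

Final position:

  a b c d e f g h
  ─────────────────
8│♜ ♞ ♝ ♛ ♚ · ♞ ♜│8
7│♟ ♟ · ♟ · ♟ ♟ ·│7
6│· · ♟ · ♟ · · ·│6
5│· · · · ♙ · · ♟│5
4│· · · ♙ · · · ·│4
3│♝ · ♙ · · · · ·│3
2│♙ ♙ · · · ♙ ♙ ♙│2
1│♖ ♘ ♗ ♕ ♔ ♗ ♘ ♖│1
  ─────────────────
  a b c d e f g h


16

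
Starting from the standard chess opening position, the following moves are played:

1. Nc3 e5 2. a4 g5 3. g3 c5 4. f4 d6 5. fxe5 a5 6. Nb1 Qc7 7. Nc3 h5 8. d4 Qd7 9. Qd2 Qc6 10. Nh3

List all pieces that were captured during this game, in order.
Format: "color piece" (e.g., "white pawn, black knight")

Tracking captures:
  fxe5: captured black pawn

black pawn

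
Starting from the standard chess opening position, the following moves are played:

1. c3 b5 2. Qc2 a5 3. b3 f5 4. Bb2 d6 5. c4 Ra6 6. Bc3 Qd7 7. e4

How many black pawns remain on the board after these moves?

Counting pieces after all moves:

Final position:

  a b c d e f g h
  ─────────────────
8│· ♞ ♝ · ♚ ♝ ♞ ♜│8
7│· · ♟ ♛ ♟ · ♟ ♟│7
6│♜ · · ♟ · · · ·│6
5│♟ ♟ · · · ♟ · ·│5
4│· · ♙ · ♙ · · ·│4
3│· ♙ ♗ · · · · ·│3
2│♙ · ♕ ♙ · ♙ ♙ ♙│2
1│♖ ♘ · · ♔ ♗ ♘ ♖│1
  ─────────────────
  a b c d e f g h


8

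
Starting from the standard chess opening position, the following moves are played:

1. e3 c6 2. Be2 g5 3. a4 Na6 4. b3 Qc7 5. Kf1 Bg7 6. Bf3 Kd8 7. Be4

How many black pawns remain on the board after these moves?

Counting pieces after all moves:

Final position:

  a b c d e f g h
  ─────────────────
8│♜ · ♝ ♚ · · ♞ ♜│8
7│♟ ♟ ♛ ♟ ♟ ♟ ♝ ♟│7
6│♞ · ♟ · · · · ·│6
5│· · · · · · ♟ ·│5
4│♙ · · · ♗ · · ·│4
3│· ♙ · · ♙ · · ·│3
2│· · ♙ ♙ · ♙ ♙ ♙│2
1│♖ ♘ ♗ ♕ · ♔ ♘ ♖│1
  ─────────────────
  a b c d e f g h


8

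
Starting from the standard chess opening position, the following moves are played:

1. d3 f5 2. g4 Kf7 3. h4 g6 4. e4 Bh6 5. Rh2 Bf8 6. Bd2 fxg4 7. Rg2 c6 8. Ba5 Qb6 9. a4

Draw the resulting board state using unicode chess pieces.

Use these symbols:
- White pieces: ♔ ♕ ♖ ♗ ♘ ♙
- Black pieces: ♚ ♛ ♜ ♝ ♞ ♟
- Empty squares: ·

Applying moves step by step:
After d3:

♜ ♞ ♝ ♛ ♚ ♝ ♞ ♜
♟ ♟ ♟ ♟ ♟ ♟ ♟ ♟
· · · · · · · ·
· · · · · · · ·
· · · · · · · ·
· · · ♙ · · · ·
♙ ♙ ♙ · ♙ ♙ ♙ ♙
♖ ♘ ♗ ♕ ♔ ♗ ♘ ♖


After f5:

♜ ♞ ♝ ♛ ♚ ♝ ♞ ♜
♟ ♟ ♟ ♟ ♟ · ♟ ♟
· · · · · · · ·
· · · · · ♟ · ·
· · · · · · · ·
· · · ♙ · · · ·
♙ ♙ ♙ · ♙ ♙ ♙ ♙
♖ ♘ ♗ ♕ ♔ ♗ ♘ ♖


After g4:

♜ ♞ ♝ ♛ ♚ ♝ ♞ ♜
♟ ♟ ♟ ♟ ♟ · ♟ ♟
· · · · · · · ·
· · · · · ♟ · ·
· · · · · · ♙ ·
· · · ♙ · · · ·
♙ ♙ ♙ · ♙ ♙ · ♙
♖ ♘ ♗ ♕ ♔ ♗ ♘ ♖


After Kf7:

♜ ♞ ♝ ♛ · ♝ ♞ ♜
♟ ♟ ♟ ♟ ♟ ♚ ♟ ♟
· · · · · · · ·
· · · · · ♟ · ·
· · · · · · ♙ ·
· · · ♙ · · · ·
♙ ♙ ♙ · ♙ ♙ · ♙
♖ ♘ ♗ ♕ ♔ ♗ ♘ ♖


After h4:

♜ ♞ ♝ ♛ · ♝ ♞ ♜
♟ ♟ ♟ ♟ ♟ ♚ ♟ ♟
· · · · · · · ·
· · · · · ♟ · ·
· · · · · · ♙ ♙
· · · ♙ · · · ·
♙ ♙ ♙ · ♙ ♙ · ·
♖ ♘ ♗ ♕ ♔ ♗ ♘ ♖


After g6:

♜ ♞ ♝ ♛ · ♝ ♞ ♜
♟ ♟ ♟ ♟ ♟ ♚ · ♟
· · · · · · ♟ ·
· · · · · ♟ · ·
· · · · · · ♙ ♙
· · · ♙ · · · ·
♙ ♙ ♙ · ♙ ♙ · ·
♖ ♘ ♗ ♕ ♔ ♗ ♘ ♖


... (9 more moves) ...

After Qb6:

♜ ♞ ♝ · · ♝ ♞ ♜
♟ ♟ · ♟ ♟ ♚ · ♟
· ♛ ♟ · · · ♟ ·
♗ · · · · · · ·
· · · · ♙ · ♟ ♙
· · · ♙ · · · ·
♙ ♙ ♙ · · ♙ ♖ ·
♖ ♘ · ♕ ♔ ♗ ♘ ·


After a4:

♜ ♞ ♝ · · ♝ ♞ ♜
♟ ♟ · ♟ ♟ ♚ · ♟
· ♛ ♟ · · · ♟ ·
♗ · · · · · · ·
♙ · · · ♙ · ♟ ♙
· · · ♙ · · · ·
· ♙ ♙ · · ♙ ♖ ·
♖ ♘ · ♕ ♔ ♗ ♘ ·



  a b c d e f g h
  ─────────────────
8│♜ ♞ ♝ · · ♝ ♞ ♜│8
7│♟ ♟ · ♟ ♟ ♚ · ♟│7
6│· ♛ ♟ · · · ♟ ·│6
5│♗ · · · · · · ·│5
4│♙ · · · ♙ · ♟ ♙│4
3│· · · ♙ · · · ·│3
2│· ♙ ♙ · · ♙ ♖ ·│2
1│♖ ♘ · ♕ ♔ ♗ ♘ ·│1
  ─────────────────
  a b c d e f g h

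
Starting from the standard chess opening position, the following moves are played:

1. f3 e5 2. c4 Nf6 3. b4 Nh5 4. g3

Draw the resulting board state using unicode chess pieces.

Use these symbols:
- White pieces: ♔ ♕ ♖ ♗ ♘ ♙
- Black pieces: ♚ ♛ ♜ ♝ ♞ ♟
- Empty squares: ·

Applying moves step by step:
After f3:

♜ ♞ ♝ ♛ ♚ ♝ ♞ ♜
♟ ♟ ♟ ♟ ♟ ♟ ♟ ♟
· · · · · · · ·
· · · · · · · ·
· · · · · · · ·
· · · · · ♙ · ·
♙ ♙ ♙ ♙ ♙ · ♙ ♙
♖ ♘ ♗ ♕ ♔ ♗ ♘ ♖


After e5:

♜ ♞ ♝ ♛ ♚ ♝ ♞ ♜
♟ ♟ ♟ ♟ · ♟ ♟ ♟
· · · · · · · ·
· · · · ♟ · · ·
· · · · · · · ·
· · · · · ♙ · ·
♙ ♙ ♙ ♙ ♙ · ♙ ♙
♖ ♘ ♗ ♕ ♔ ♗ ♘ ♖


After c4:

♜ ♞ ♝ ♛ ♚ ♝ ♞ ♜
♟ ♟ ♟ ♟ · ♟ ♟ ♟
· · · · · · · ·
· · · · ♟ · · ·
· · ♙ · · · · ·
· · · · · ♙ · ·
♙ ♙ · ♙ ♙ · ♙ ♙
♖ ♘ ♗ ♕ ♔ ♗ ♘ ♖


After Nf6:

♜ ♞ ♝ ♛ ♚ ♝ · ♜
♟ ♟ ♟ ♟ · ♟ ♟ ♟
· · · · · ♞ · ·
· · · · ♟ · · ·
· · ♙ · · · · ·
· · · · · ♙ · ·
♙ ♙ · ♙ ♙ · ♙ ♙
♖ ♘ ♗ ♕ ♔ ♗ ♘ ♖


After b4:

♜ ♞ ♝ ♛ ♚ ♝ · ♜
♟ ♟ ♟ ♟ · ♟ ♟ ♟
· · · · · ♞ · ·
· · · · ♟ · · ·
· ♙ ♙ · · · · ·
· · · · · ♙ · ·
♙ · · ♙ ♙ · ♙ ♙
♖ ♘ ♗ ♕ ♔ ♗ ♘ ♖


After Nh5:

♜ ♞ ♝ ♛ ♚ ♝ · ♜
♟ ♟ ♟ ♟ · ♟ ♟ ♟
· · · · · · · ·
· · · · ♟ · · ♞
· ♙ ♙ · · · · ·
· · · · · ♙ · ·
♙ · · ♙ ♙ · ♙ ♙
♖ ♘ ♗ ♕ ♔ ♗ ♘ ♖


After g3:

♜ ♞ ♝ ♛ ♚ ♝ · ♜
♟ ♟ ♟ ♟ · ♟ ♟ ♟
· · · · · · · ·
· · · · ♟ · · ♞
· ♙ ♙ · · · · ·
· · · · · ♙ ♙ ·
♙ · · ♙ ♙ · · ♙
♖ ♘ ♗ ♕ ♔ ♗ ♘ ♖



  a b c d e f g h
  ─────────────────
8│♜ ♞ ♝ ♛ ♚ ♝ · ♜│8
7│♟ ♟ ♟ ♟ · ♟ ♟ ♟│7
6│· · · · · · · ·│6
5│· · · · ♟ · · ♞│5
4│· ♙ ♙ · · · · ·│4
3│· · · · · ♙ ♙ ·│3
2│♙ · · ♙ ♙ · · ♙│2
1│♖ ♘ ♗ ♕ ♔ ♗ ♘ ♖│1
  ─────────────────
  a b c d e f g h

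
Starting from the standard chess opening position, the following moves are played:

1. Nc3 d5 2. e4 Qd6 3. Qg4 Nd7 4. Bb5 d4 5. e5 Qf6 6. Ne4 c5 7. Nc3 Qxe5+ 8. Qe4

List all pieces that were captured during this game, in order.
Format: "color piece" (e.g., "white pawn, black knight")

Tracking captures:
  Qxe5+: captured white pawn

white pawn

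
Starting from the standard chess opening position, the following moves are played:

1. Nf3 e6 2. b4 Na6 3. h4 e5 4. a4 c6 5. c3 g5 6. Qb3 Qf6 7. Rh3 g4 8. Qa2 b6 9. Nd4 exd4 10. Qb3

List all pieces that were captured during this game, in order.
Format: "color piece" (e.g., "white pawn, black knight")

Tracking captures:
  exd4: captured white knight

white knight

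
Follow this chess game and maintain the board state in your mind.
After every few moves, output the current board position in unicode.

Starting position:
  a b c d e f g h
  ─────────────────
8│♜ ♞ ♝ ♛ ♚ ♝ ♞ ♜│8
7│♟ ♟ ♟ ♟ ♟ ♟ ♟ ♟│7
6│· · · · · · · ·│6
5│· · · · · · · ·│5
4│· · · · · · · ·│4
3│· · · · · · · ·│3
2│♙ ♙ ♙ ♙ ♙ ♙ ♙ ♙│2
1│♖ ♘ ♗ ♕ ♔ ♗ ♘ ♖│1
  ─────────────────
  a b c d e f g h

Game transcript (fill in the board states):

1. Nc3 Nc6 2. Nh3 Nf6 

  a b c d e f g h
  ─────────────────
8│♜ · ♝ ♛ ♚ ♝ · ♜│8
7│♟ ♟ ♟ ♟ ♟ ♟ ♟ ♟│7
6│· · ♞ · · ♞ · ·│6
5│· · · · · · · ·│5
4│· · · · · · · ·│4
3│· · ♘ · · · · ♘│3
2│♙ ♙ ♙ ♙ ♙ ♙ ♙ ♙│2
1│♖ · ♗ ♕ ♔ ♗ · ♖│1
  ─────────────────
  a b c d e f g h

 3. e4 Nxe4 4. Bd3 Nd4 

  a b c d e f g h
  ─────────────────
8│♜ · ♝ ♛ ♚ ♝ · ♜│8
7│♟ ♟ ♟ ♟ ♟ ♟ ♟ ♟│7
6│· · · · · · · ·│6
5│· · · · · · · ·│5
4│· · · ♞ ♞ · · ·│4
3│· · ♘ ♗ · · · ♘│3
2│♙ ♙ ♙ ♙ · ♙ ♙ ♙│2
1│♖ · ♗ ♕ ♔ · · ♖│1
  ─────────────────
  a b c d e f g h

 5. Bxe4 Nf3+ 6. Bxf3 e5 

  a b c d e f g h
  ─────────────────
8│♜ · ♝ ♛ ♚ ♝ · ♜│8
7│♟ ♟ ♟ ♟ · ♟ ♟ ♟│7
6│· · · · · · · ·│6
5│· · · · ♟ · · ·│5
4│· · · · · · · ·│4
3│· · ♘ · · ♗ · ♘│3
2│♙ ♙ ♙ ♙ · ♙ ♙ ♙│2
1│♖ · ♗ ♕ ♔ · · ♖│1
  ─────────────────
  a b c d e f g h



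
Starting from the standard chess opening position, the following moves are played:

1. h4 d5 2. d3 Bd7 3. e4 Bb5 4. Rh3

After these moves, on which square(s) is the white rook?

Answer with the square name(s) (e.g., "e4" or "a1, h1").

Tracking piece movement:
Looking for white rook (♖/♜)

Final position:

  a b c d e f g h
  ─────────────────
8│♜ ♞ · ♛ ♚ ♝ ♞ ♜│8
7│♟ ♟ ♟ · ♟ ♟ ♟ ♟│7
6│· · · · · · · ·│6
5│· ♝ · ♟ · · · ·│5
4│· · · · ♙ · · ♙│4
3│· · · ♙ · · · ♖│3
2│♙ ♙ ♙ · · ♙ ♙ ·│2
1│♖ ♘ ♗ ♕ ♔ ♗ ♘ ·│1
  ─────────────────
  a b c d e f g h


a1, h3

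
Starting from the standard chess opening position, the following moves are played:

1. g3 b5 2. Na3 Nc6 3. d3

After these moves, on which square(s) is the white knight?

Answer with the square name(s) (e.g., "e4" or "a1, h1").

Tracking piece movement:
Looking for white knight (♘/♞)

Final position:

  a b c d e f g h
  ─────────────────
8│♜ · ♝ ♛ ♚ ♝ ♞ ♜│8
7│♟ · ♟ ♟ ♟ ♟ ♟ ♟│7
6│· · ♞ · · · · ·│6
5│· ♟ · · · · · ·│5
4│· · · · · · · ·│4
3│♘ · · ♙ · · ♙ ·│3
2│♙ ♙ ♙ · ♙ ♙ · ♙│2
1│♖ · ♗ ♕ ♔ ♗ ♘ ♖│1
  ─────────────────
  a b c d e f g h


a3, g1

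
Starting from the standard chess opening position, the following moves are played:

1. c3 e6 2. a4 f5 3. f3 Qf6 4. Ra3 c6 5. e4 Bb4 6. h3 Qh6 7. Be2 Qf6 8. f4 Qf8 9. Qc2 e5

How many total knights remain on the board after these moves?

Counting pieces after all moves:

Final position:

  a b c d e f g h
  ─────────────────
8│♜ ♞ ♝ · ♚ ♛ ♞ ♜│8
7│♟ ♟ · ♟ · · ♟ ♟│7
6│· · ♟ · · · · ·│6
5│· · · · ♟ ♟ · ·│5
4│♙ ♝ · · ♙ ♙ · ·│4
3│♖ · ♙ · · · · ♙│3
2│· ♙ ♕ ♙ ♗ · ♙ ·│2
1│· ♘ ♗ · ♔ · ♘ ♖│1
  ─────────────────
  a b c d e f g h


4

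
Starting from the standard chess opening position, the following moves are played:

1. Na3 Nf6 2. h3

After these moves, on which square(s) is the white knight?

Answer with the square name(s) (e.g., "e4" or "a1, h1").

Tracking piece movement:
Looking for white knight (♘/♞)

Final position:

  a b c d e f g h
  ─────────────────
8│♜ ♞ ♝ ♛ ♚ ♝ · ♜│8
7│♟ ♟ ♟ ♟ ♟ ♟ ♟ ♟│7
6│· · · · · ♞ · ·│6
5│· · · · · · · ·│5
4│· · · · · · · ·│4
3│♘ · · · · · · ♙│3
2│♙ ♙ ♙ ♙ ♙ ♙ ♙ ·│2
1│♖ · ♗ ♕ ♔ ♗ ♘ ♖│1
  ─────────────────
  a b c d e f g h


a3, g1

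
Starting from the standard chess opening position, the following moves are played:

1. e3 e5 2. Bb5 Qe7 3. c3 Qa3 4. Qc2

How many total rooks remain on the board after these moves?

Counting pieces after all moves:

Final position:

  a b c d e f g h
  ─────────────────
8│♜ ♞ ♝ · ♚ ♝ ♞ ♜│8
7│♟ ♟ ♟ ♟ · ♟ ♟ ♟│7
6│· · · · · · · ·│6
5│· ♗ · · ♟ · · ·│5
4│· · · · · · · ·│4
3│♛ · ♙ · ♙ · · ·│3
2│♙ ♙ ♕ ♙ · ♙ ♙ ♙│2
1│♖ ♘ ♗ · ♔ · ♘ ♖│1
  ─────────────────
  a b c d e f g h


4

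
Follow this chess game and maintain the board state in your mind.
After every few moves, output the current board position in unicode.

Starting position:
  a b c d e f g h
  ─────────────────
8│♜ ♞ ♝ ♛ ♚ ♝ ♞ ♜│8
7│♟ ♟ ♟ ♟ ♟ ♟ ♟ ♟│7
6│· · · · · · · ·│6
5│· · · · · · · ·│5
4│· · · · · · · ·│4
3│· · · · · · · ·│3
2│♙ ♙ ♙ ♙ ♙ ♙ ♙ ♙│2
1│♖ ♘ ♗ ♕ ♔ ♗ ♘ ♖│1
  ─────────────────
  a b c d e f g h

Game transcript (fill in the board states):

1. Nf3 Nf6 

  a b c d e f g h
  ─────────────────
8│♜ ♞ ♝ ♛ ♚ ♝ · ♜│8
7│♟ ♟ ♟ ♟ ♟ ♟ ♟ ♟│7
6│· · · · · ♞ · ·│6
5│· · · · · · · ·│5
4│· · · · · · · ·│4
3│· · · · · ♘ · ·│3
2│♙ ♙ ♙ ♙ ♙ ♙ ♙ ♙│2
1│♖ ♘ ♗ ♕ ♔ ♗ · ♖│1
  ─────────────────
  a b c d e f g h

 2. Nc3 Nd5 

  a b c d e f g h
  ─────────────────
8│♜ ♞ ♝ ♛ ♚ ♝ · ♜│8
7│♟ ♟ ♟ ♟ ♟ ♟ ♟ ♟│7
6│· · · · · · · ·│6
5│· · · ♞ · · · ·│5
4│· · · · · · · ·│4
3│· · ♘ · · ♘ · ·│3
2│♙ ♙ ♙ ♙ ♙ ♙ ♙ ♙│2
1│♖ · ♗ ♕ ♔ ♗ · ♖│1
  ─────────────────
  a b c d e f g h

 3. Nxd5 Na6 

  a b c d e f g h
  ─────────────────
8│♜ · ♝ ♛ ♚ ♝ · ♜│8
7│♟ ♟ ♟ ♟ ♟ ♟ ♟ ♟│7
6│♞ · · · · · · ·│6
5│· · · ♘ · · · ·│5
4│· · · · · · · ·│4
3│· · · · · ♘ · ·│3
2│♙ ♙ ♙ ♙ ♙ ♙ ♙ ♙│2
1│♖ · ♗ ♕ ♔ ♗ · ♖│1
  ─────────────────
  a b c d e f g h

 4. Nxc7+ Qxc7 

  a b c d e f g h
  ─────────────────
8│♜ · ♝ · ♚ ♝ · ♜│8
7│♟ ♟ ♛ ♟ ♟ ♟ ♟ ♟│7
6│♞ · · · · · · ·│6
5│· · · · · · · ·│5
4│· · · · · · · ·│4
3│· · · · · ♘ · ·│3
2│♙ ♙ ♙ ♙ ♙ ♙ ♙ ♙│2
1│♖ · ♗ ♕ ♔ ♗ · ♖│1
  ─────────────────
  a b c d e f g h

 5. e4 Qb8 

  a b c d e f g h
  ─────────────────
8│♜ ♛ ♝ · ♚ ♝ · ♜│8
7│♟ ♟ · ♟ ♟ ♟ ♟ ♟│7
6│♞ · · · · · · ·│6
5│· · · · · · · ·│5
4│· · · · ♙ · · ·│4
3│· · · · · ♘ · ·│3
2│♙ ♙ ♙ ♙ · ♙ ♙ ♙│2
1│♖ · ♗ ♕ ♔ ♗ · ♖│1
  ─────────────────
  a b c d e f g h



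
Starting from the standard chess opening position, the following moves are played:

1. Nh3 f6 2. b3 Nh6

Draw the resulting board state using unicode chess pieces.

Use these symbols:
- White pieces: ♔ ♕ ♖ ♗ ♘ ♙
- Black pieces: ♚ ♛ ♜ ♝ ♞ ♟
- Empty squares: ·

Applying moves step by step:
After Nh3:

♜ ♞ ♝ ♛ ♚ ♝ ♞ ♜
♟ ♟ ♟ ♟ ♟ ♟ ♟ ♟
· · · · · · · ·
· · · · · · · ·
· · · · · · · ·
· · · · · · · ♘
♙ ♙ ♙ ♙ ♙ ♙ ♙ ♙
♖ ♘ ♗ ♕ ♔ ♗ · ♖


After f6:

♜ ♞ ♝ ♛ ♚ ♝ ♞ ♜
♟ ♟ ♟ ♟ ♟ · ♟ ♟
· · · · · ♟ · ·
· · · · · · · ·
· · · · · · · ·
· · · · · · · ♘
♙ ♙ ♙ ♙ ♙ ♙ ♙ ♙
♖ ♘ ♗ ♕ ♔ ♗ · ♖


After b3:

♜ ♞ ♝ ♛ ♚ ♝ ♞ ♜
♟ ♟ ♟ ♟ ♟ · ♟ ♟
· · · · · ♟ · ·
· · · · · · · ·
· · · · · · · ·
· ♙ · · · · · ♘
♙ · ♙ ♙ ♙ ♙ ♙ ♙
♖ ♘ ♗ ♕ ♔ ♗ · ♖


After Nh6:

♜ ♞ ♝ ♛ ♚ ♝ · ♜
♟ ♟ ♟ ♟ ♟ · ♟ ♟
· · · · · ♟ · ♞
· · · · · · · ·
· · · · · · · ·
· ♙ · · · · · ♘
♙ · ♙ ♙ ♙ ♙ ♙ ♙
♖ ♘ ♗ ♕ ♔ ♗ · ♖



  a b c d e f g h
  ─────────────────
8│♜ ♞ ♝ ♛ ♚ ♝ · ♜│8
7│♟ ♟ ♟ ♟ ♟ · ♟ ♟│7
6│· · · · · ♟ · ♞│6
5│· · · · · · · ·│5
4│· · · · · · · ·│4
3│· ♙ · · · · · ♘│3
2│♙ · ♙ ♙ ♙ ♙ ♙ ♙│2
1│♖ ♘ ♗ ♕ ♔ ♗ · ♖│1
  ─────────────────
  a b c d e f g h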